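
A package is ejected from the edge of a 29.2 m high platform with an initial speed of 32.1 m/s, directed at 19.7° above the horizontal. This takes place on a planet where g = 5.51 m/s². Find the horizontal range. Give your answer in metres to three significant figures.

Horizontal component vₓ = 32.10 cos 19.7° = 30.22 m/s; vertical v_y0 = 32.10 sin 19.7° = 10.82 m/s.
The projectile lands when y = 29.2 + (10.82) t − ½·5.51·t² = 0. Positive root: t = (10.82 + √(10.82² + 2·5.51·29.2)) / 5.51 = (10.82 + 20.95) / 5.51 = 5.766 s.
Horizontal distance: R = vₓ t = 30.22 × 5.766 = 174.3 m.

174 m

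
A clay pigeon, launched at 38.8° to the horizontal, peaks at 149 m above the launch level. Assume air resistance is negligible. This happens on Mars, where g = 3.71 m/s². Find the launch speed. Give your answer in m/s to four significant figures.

53.06 m/s

At the peak v_y = 0, so v_y0 = √(2gH) = √(2 × 3.71 × 149) = 33.25 m/s.
v_y0 = v₀ sin θ ⇒ v₀ = 33.25 / sin 38.8° = 53.06 m/s.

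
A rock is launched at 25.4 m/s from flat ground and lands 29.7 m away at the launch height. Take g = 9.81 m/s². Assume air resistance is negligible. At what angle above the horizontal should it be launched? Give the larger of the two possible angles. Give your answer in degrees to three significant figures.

Level-ground range R = v₀² sin(2θ)/g ⇒ sin(2θ) = gR/v₀² = 9.81 × 29.7 / 25.4² = 0.4516.
2θ = 26.85° or 180° − 26.85° = 153.2°, so θ = 13.42° or 76.58°.
The larger angle is 76.58°.

76.6°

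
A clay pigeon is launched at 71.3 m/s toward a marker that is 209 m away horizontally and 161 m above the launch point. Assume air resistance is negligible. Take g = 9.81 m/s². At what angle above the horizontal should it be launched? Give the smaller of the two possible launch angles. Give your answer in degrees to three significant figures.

Trajectory: y = x tanθ − g x² (1 + tan²θ)/(2v₀²). With x = 209, y = 161, v₀ = 71.3, g = 9.81:
42.15 tan²θ − 209 tanθ + (203.1) = 0.
tanθ = [209 ± √(209² − 4 × 42.15 × (203.1))] / (2 × 42.15) = (209 ± 97.13) / 84.29, giving tanθ = 1.327 or 3.632.
θ = 53.00° or 74.61°; the smaller is 53.00°.

53.0°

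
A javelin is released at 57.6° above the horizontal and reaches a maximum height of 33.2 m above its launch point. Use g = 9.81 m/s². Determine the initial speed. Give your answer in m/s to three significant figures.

At the peak v_y = 0, so v_y0 = √(2gH) = √(2 × 9.81 × 33.2) = 25.52 m/s.
v_y0 = v₀ sin θ ⇒ v₀ = 25.52 / sin 57.6° = 30.23 m/s.

30.2 m/s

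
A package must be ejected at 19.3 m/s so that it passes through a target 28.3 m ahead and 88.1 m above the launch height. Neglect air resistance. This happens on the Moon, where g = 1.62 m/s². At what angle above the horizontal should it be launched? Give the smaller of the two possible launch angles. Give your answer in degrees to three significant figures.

Trajectory: y = x tanθ − g x² (1 + tan²θ)/(2v₀²). With x = 28.3, y = 88.1, v₀ = 19.3, g = 1.62:
1.742 tan²θ − 28.3 tanθ + (89.84) = 0.
tanθ = [28.3 ± √(28.3² − 4 × 1.742 × (89.84))] / (2 × 1.742) = (28.3 ± 13.23) / 3.483, giving tanθ = 4.327 or 11.92.
θ = 76.99° or 85.21°; the smaller is 76.99°.

77.0°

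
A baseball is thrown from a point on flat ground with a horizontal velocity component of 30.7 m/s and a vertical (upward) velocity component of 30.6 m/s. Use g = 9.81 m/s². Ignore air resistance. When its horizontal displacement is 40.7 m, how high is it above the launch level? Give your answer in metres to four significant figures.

31.95 m

Time to reach x = 40.7 m: t = x/vₓ = 40.7/30.70 = 1.326 s.
Height: y = v_y0 t − ½ g t² = 30.60 × 1.326 − 4.905 × 1.326² = 40.57 − 8.621 = 31.95 m.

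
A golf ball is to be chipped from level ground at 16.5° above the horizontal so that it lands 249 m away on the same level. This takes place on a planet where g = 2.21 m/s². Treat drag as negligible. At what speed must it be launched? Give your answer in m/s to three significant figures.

From R = (v₀² / g) sin 2θ: v₀ = √(gR / sin 2θ).
v₀ = √(2.21 × 249 / sin 33.00°) = √(550.3 / 0.5446) = √1010.4 = 31.79 m/s.

31.8 m/s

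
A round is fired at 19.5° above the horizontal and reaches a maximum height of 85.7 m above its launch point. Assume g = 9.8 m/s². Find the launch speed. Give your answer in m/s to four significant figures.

At the peak v_y = 0, so v_y0 = √(2gH) = √(2 × 9.80 × 85.7) = 40.98 m/s.
v_y0 = v₀ sin θ ⇒ v₀ = 40.98 / sin 19.5° = 122.8 m/s.

122.8 m/s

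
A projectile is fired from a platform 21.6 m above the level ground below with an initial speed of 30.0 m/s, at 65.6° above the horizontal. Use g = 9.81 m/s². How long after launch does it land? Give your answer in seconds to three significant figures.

Resolve: vₓ = 30.00 cos 65.6° = 12.39 m/s and v_y0 = 30.00 sin 65.6° = 27.32 m/s.
The projectile lands when y = 21.6 + (27.32) t − ½·9.81·t² = 0. Positive root: t = (27.32 + √(27.32² + 2·9.81·21.6)) / 9.81 = (27.32 + 34.21) / 9.81 = 6.272 s.

6.27 s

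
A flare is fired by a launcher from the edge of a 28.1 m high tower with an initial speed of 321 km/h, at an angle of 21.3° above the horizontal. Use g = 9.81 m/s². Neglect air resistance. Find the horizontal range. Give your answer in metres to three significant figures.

Convert: 321 km/h = 321/3.6 = 89.17 m/s.
Components: vₓ = 89.17 cos 21.3° = 83.08 m/s, v_y0 = 89.17 sin 21.3° = 32.39 m/s.
The projectile lands when y = 28.1 + (32.39) t − ½·9.81·t² = 0. Positive root: t = (32.39 + √(32.39² + 2·9.81·28.1)) / 9.81 = (32.39 + 40.01) / 9.81 = 7.380 s.
Horizontal distance: R = vₓ t = 83.08 × 7.380 = 613.1 m.

613 m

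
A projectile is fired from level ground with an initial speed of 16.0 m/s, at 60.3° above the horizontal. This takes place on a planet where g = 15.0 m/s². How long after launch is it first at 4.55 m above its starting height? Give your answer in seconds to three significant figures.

0.425 s

vₓ = 16.00 cos 60.3° = 7.927 m/s; v_y0 = 16.00 sin 60.3° = 13.90 m/s.
Require v_y0 t − ½ g t² = 4.55, i.e. 7.500 t² − 13.90 t + 4.55 = 0.
Quadratic formula: t = (13.90 ± √56.657) / 15.0 = (13.90 ± 7.527) / 15.0 → t = 0.4247 s or 1.428 s.
The first (ascending) time is 0.4247 s.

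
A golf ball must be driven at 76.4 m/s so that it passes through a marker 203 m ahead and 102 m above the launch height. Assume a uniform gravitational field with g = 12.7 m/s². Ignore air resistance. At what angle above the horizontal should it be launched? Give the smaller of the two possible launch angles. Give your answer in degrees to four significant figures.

Trajectory: y = x tanθ − g x² (1 + tan²θ)/(2v₀²). With x = 203, y = 102, v₀ = 76.4, g = 12.7:
44.83 tan²θ − 203 tanθ + (146.8) = 0.
tanθ = [203 ± √(203² − 4 × 44.83 × (146.8))] / (2 × 44.83) = (203 ± 122.0) / 89.66, giving tanθ = 0.9036 or 3.624.
θ = 42.10° or 74.58°; the smaller is 42.10°.

42.10°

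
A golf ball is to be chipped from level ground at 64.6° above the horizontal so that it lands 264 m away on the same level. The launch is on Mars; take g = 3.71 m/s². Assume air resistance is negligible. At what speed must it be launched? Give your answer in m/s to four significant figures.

On level ground R = v₀² sin 2θ / g ⇒ v₀ = √(gR / sin 2θ).
v₀ = √(3.71 × 264 / sin 129.2°) = √(979.4 / 0.7749) = √1263.9 = 35.55 m/s.

35.55 m/s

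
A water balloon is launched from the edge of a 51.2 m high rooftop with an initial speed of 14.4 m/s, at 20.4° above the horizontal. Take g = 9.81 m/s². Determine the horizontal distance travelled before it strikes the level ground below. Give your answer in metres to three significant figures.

51.1 m

vₓ = 14.40 cos 20.4° = 13.50 m/s; v_y0 = 14.40 sin 20.4° = 5.019 m/s.
The projectile lands when y = 51.2 + (5.019) t − ½·9.81·t² = 0. Positive root: t = (5.019 + √(5.019² + 2·9.81·51.2)) / 9.81 = (5.019 + 32.09) / 9.81 = 3.783 s.
Horizontal distance: R = vₓ t = 13.50 × 3.783 = 51.06 m.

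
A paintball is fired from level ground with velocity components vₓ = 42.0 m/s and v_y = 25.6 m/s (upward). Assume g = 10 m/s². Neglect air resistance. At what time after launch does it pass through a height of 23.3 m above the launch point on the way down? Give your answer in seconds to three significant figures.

3.94 s

Set y = v_y0 t − ½ g t² = 23.3: 5.000 t² − 25.60 t + 23.3 = 0.
t = [25.60 ± √(25.60² − 2·10.0·23.3)] / 10.0 = (25.60 ± 13.76) / 10.0, so t = 1.184 s or t = 3.936 s.
The descending-branch root is 3.936 s.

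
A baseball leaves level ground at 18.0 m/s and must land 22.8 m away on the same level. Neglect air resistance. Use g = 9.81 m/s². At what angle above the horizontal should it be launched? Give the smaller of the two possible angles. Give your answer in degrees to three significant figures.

21.8°

From R = (v₀²/g) sin 2θ: sin 2θ = 9.81 × 22.8 / 324.00 = 0.6903.
2θ = 43.66° or 180° − 43.66° = 136.3°, so θ = 21.83° or 68.17°.
The smaller angle is 21.83°.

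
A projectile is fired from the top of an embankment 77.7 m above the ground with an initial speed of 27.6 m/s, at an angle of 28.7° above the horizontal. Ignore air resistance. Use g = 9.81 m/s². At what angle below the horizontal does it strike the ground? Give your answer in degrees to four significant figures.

Resolve: vₓ = 27.60 cos 28.7° = 24.21 m/s and v_y0 = 27.60 sin 28.7° = 13.25 m/s.
Vertical motion (up positive, ground at y = 0): 4.905 t² − (13.25) t − 77.7 = 0, so t = (13.25 + √(13.25² + 2·9.81·77.7)) / 9.81 = (13.25 + 41.23) / 9.81 = 5.554 s.
At impact: v_y = v_y0 − g t = −41.23 m/s; vₓ = 24.21 m/s.
Angle below horizontal: arctan(|v_y|/vₓ) = arctan(41.23/24.21) = 59.58°.

59.58°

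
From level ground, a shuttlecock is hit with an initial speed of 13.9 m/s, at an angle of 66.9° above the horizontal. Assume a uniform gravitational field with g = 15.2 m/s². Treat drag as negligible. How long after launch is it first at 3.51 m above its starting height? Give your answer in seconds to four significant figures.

Horizontal component vₓ = 13.90 cos 66.9° = 5.453 m/s; vertical v_y0 = 13.90 sin 66.9° = 12.79 m/s.
Height y(t) = 12.79 t − 7.600 t² = 3.51 gives 7.600 t² − 12.79 t + 3.51 = 0.
t = [12.79 ± √(12.79² − 2·15.2·3.51)] / 15.2 = (12.79 ± 7.534) / 15.2, so t = 0.3455 s or t = 1.337 s.
The first (ascending) time is 0.3455 s.

0.3455 s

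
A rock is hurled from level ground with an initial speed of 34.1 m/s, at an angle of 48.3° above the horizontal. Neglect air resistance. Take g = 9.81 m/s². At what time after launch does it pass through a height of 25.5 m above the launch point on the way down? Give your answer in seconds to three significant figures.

Resolve: vₓ = 34.10 cos 48.3° = 22.68 m/s and v_y0 = 34.10 sin 48.3° = 25.46 m/s.
Set y = v_y0 t − ½ g t² = 25.5: 4.905 t² − 25.46 t + 25.5 = 0.
t = [25.46 ± √(25.46² − 2·9.81·25.5)] / 9.81 = (25.46 ± 12.16) / 9.81, so t = 1.356 s or t = 3.835 s.
The descending-branch root is 3.835 s.

3.84 s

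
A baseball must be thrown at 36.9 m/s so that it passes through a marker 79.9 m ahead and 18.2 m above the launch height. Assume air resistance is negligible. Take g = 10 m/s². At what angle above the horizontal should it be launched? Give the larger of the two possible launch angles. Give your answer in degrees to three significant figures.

Trajectory: y = x tanθ − g x² (1 + tan²θ)/(2v₀²). With x = 79.9, y = 18.2, v₀ = 36.9, g = 10.0:
23.44 tan²θ − 79.9 tanθ + (41.64) = 0.
tanθ = [79.9 ± √(79.9² − 4 × 23.44 × (41.64))] / (2 × 23.44) = (79.9 ± 49.79) / 46.89, giving tanθ = 0.6422 or 2.766.
θ = 32.71° or 70.12°; the larger is 70.12°.

70.1°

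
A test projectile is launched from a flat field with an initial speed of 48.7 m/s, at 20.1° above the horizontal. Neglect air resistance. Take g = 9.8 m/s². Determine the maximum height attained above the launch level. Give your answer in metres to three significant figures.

14.3 m

Components: vₓ = 48.70 cos 20.1° = 45.73 m/s, v_y0 = 48.70 sin 20.1° = 16.74 m/s.
At the apex v_y = 0, so H = v_y0²/(2g) = 16.74²/19.60 = 14.29 m.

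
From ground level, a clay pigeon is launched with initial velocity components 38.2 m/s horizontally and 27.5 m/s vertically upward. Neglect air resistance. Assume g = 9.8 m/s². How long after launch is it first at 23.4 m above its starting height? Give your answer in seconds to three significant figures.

1.05 s

Height y(t) = 27.50 t − 4.900 t² = 23.4 gives 4.900 t² − 27.50 t + 23.4 = 0.
t = [27.50 ± √(27.50² − 2·9.80·23.4)] / 9.80 = (27.50 ± 17.25) / 9.80, so t = 1.046 s or t = 4.566 s.
The first (ascending) time is 1.046 s.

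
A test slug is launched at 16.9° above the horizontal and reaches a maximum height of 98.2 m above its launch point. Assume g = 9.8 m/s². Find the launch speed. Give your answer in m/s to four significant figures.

150.9 m/s

At the peak v_y = 0, so v_y0 = √(2gH) = √(2 × 9.80 × 98.2) = 43.87 m/s.
v_y0 = v₀ sin θ ⇒ v₀ = 43.87 / sin 16.9° = 150.9 m/s.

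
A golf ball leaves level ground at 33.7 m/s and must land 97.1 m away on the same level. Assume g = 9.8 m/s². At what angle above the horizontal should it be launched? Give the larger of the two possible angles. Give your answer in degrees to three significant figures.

61.5°

R = v₀² sin 2θ / g gives sin 2θ = gR/v₀² = 9.80·97.1/33.7² = 0.8379.
2θ = 56.92° or 180° − 56.92° = 123.1°, so θ = 28.46° or 61.54°.
The larger angle is 61.54°.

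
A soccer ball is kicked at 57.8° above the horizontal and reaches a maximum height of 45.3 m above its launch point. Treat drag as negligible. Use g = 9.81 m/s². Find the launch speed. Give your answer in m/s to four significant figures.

At the peak v_y = 0, so v_y0 = √(2gH) = √(2 × 9.81 × 45.3) = 29.81 m/s.
v_y0 = v₀ sin θ ⇒ v₀ = 29.81 / sin 57.8° = 35.23 m/s.

35.23 m/s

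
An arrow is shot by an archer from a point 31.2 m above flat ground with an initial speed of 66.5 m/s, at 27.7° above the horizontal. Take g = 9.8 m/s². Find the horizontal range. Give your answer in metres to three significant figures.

424 m

vₓ = 66.50 cos 27.7° = 58.88 m/s; v_y0 = 66.50 sin 27.7° = 30.91 m/s.
With up positive and y = 0 at the ground: y(t) = 31.2 + (30.91) t − 4.900 t². Setting y = 0 and taking the positive root: t = [30.91 + √(30.91² + 2·9.80·31.2)] / 9.80 = (30.91 + 39.59) / 9.80 = 7.194 s.
Horizontal distance: R = vₓ t = 58.88 × 7.194 = 423.6 m.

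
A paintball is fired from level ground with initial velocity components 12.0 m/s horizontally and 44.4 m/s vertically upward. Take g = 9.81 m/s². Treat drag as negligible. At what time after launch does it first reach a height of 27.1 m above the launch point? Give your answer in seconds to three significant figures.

Require v_y0 t − ½ g t² = 27.1, i.e. 4.905 t² − 44.40 t + 27.1 = 0.
t = [44.40 ± √(44.40² − 2·9.81·27.1)] / 9.81 = (44.40 ± 37.94) / 9.81, so t = 0.6582 s or t = 8.394 s.
The first (ascending) time is 0.6582 s.

0.658 s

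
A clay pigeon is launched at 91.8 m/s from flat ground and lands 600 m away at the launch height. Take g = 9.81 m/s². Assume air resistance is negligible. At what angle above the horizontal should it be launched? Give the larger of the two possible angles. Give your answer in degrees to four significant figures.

67.85°

From R = (v₀²/g) sin 2θ: sin 2θ = 9.81 × 600 / 8427.2 = 0.6984.
2θ = 44.30° or 180° − 44.30° = 135.7°, so θ = 22.15° or 67.85°.
The larger angle is 67.85°.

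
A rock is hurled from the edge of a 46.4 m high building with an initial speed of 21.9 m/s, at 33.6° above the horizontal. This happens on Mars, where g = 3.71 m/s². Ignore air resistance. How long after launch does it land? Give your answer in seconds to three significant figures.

Components: vₓ = 21.90 cos 33.6° = 18.24 m/s, v_y0 = 21.90 sin 33.6° = 12.12 m/s.
Vertical motion (up positive, ground at y = 0): 1.855 t² − (12.12) t − 46.4 = 0, so t = (12.12 + √(12.12² + 2·3.71·46.4)) / 3.71 = (12.12 + 22.16) / 3.71 = 9.240 s.

9.24 s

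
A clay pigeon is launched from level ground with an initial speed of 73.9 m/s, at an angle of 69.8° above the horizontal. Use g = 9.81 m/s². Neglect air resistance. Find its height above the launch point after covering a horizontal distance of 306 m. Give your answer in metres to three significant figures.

126 m

Resolve: vₓ = 73.90 cos 69.8° = 25.52 m/s and v_y0 = 73.90 sin 69.8° = 69.35 m/s.
At x = 306 m, t = x/vₓ = 306/25.52 = 11.99 s.
Height: y = v_y0 t − ½ g t² = 69.35 × 11.99 − 4.905 × 11.99² = 831.7 − 705.3 = 126.3 m.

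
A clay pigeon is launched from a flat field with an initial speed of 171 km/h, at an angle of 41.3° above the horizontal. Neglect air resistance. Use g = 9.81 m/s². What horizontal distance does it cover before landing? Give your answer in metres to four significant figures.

Convert: 171 km/h = 171/3.6 = 47.50 m/s.
Horizontal component vₓ = 47.50 cos 41.3° = 35.69 m/s; vertical v_y0 = 47.50 sin 41.3° = 31.35 m/s.
Time aloft: T = 2 v_y0 / g = 2 × 31.35 / 9.81 = 6.391 s.
Horizontal distance R = vₓ T = 35.69 × 6.391 = 228.1 m.

228.1 m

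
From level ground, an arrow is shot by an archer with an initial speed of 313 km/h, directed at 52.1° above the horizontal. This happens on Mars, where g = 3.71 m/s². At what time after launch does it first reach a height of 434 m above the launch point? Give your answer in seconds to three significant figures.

8.10 s

Convert: 313 km/h = 313/3.6 = 86.94 m/s.
Resolve: vₓ = 86.94 cos 52.1° = 53.41 m/s and v_y0 = 86.94 sin 52.1° = 68.61 m/s.
Set y = v_y0 t − ½ g t² = 434: 1.855 t² − 68.61 t + 434 = 0.
t = [68.61 ± √(68.61² − 2·3.71·434)] / 3.71 = (68.61 ± 38.56) / 3.71, so t = 8.100 s or t = 28.88 s.
The first (ascending) time is 8.100 s.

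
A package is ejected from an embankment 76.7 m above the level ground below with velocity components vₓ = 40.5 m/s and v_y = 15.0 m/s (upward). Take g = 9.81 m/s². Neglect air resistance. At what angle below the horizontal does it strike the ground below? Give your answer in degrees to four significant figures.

45.76°

Vertical motion (up positive, ground at y = 0): 4.905 t² − (15.00) t − 76.7 = 0, so t = (15.00 + √(15.00² + 2·9.81·76.7)) / 9.81 = (15.00 + 41.59) / 9.81 = 5.769 s.
At impact: v_y = v_y0 − g t = −41.59 m/s; vₓ = 40.50 m/s.
Angle below horizontal: arctan(|v_y|/vₓ) = arctan(41.59/40.50) = 45.76°.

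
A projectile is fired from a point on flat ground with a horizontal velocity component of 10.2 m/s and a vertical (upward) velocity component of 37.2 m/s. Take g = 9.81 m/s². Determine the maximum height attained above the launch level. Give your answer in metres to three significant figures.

70.5 m

At the apex v_y = 0, so H = v_y0²/(2g) = 37.20²/19.62 = 70.53 m.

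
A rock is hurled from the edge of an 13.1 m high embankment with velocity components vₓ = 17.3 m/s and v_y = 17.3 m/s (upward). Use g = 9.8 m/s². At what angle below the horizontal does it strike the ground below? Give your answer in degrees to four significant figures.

53.73°

With up positive and y = 0 at the ground: y(t) = 13.1 + (17.30) t − 4.900 t². Setting y = 0 and taking the positive root: t = [17.30 + √(17.30² + 2·9.80·13.1)] / 9.80 = (17.30 + 23.58) / 9.80 = 4.172 s.
At impact: v_y = v_y0 − g t = −23.58 m/s; vₓ = 17.30 m/s.
Angle below horizontal: arctan(|v_y|/vₓ) = arctan(23.58/17.30) = 53.73°.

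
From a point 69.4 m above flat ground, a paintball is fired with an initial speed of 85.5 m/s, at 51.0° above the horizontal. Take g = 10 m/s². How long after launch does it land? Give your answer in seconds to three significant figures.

14.3 s

Horizontal component vₓ = 85.50 cos 51.0° = 53.81 m/s; vertical v_y0 = 85.50 sin 51.0° = 66.45 m/s.
The projectile lands when y = 69.4 + (66.45) t − ½·10.0·t² = 0. Positive root: t = (66.45 + √(66.45² + 2·10.0·69.4)) / 10.0 = (66.45 + 76.18) / 10.0 = 14.26 s.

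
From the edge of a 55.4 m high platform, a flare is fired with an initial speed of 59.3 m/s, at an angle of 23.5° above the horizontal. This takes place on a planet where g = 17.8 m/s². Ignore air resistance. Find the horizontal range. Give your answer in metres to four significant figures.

Resolve: vₓ = 59.30 cos 23.5° = 54.38 m/s and v_y0 = 59.30 sin 23.5° = 23.65 m/s.
The projectile lands when y = 55.4 + (23.65) t − ½·17.8·t² = 0. Positive root: t = (23.65 + √(23.65² + 2·17.8·55.4)) / 17.8 = (23.65 + 50.31) / 17.8 = 4.155 s.
Horizontal distance: R = vₓ t = 54.38 × 4.155 = 226.0 m.

226.0 m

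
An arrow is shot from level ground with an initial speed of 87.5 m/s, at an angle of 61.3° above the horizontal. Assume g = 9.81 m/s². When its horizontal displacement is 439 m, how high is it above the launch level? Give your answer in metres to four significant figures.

vₓ = 87.50 cos 61.3° = 42.02 m/s; v_y0 = 87.50 sin 61.3° = 76.75 m/s.
Time to reach x = 439 m: t = x/vₓ = 439/42.02 = 10.45 s.
Height: y = v_y0 t − ½ g t² = 76.75 × 10.45 − 4.905 × 10.45² = 801.8 − 535.4 = 266.5 m.

266.5 m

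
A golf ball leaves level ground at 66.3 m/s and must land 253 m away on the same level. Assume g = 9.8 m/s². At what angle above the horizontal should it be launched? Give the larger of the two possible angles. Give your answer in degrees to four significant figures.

Level-ground range R = v₀² sin(2θ)/g ⇒ sin(2θ) = gR/v₀² = 9.80 × 253 / 66.3² = 0.5641.
2θ = 34.34° or 180° − 34.34° = 145.7°, so θ = 17.17° or 72.83°.
The larger angle is 72.83°.

72.83°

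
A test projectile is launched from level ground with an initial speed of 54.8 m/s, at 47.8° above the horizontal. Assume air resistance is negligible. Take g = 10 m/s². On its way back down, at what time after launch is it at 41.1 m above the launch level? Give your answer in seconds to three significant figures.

Components: vₓ = 54.80 cos 47.8° = 36.81 m/s, v_y0 = 54.80 sin 47.8° = 40.60 m/s.
Height y(t) = 40.60 t − 5.000 t² = 41.1 gives 5.000 t² − 40.60 t + 41.1 = 0.
t = [40.60 ± √(40.60² − 2·10.0·41.1)] / 10.0 = (40.60 ± 28.74) / 10.0, so t = 1.186 s or t = 6.934 s.
The descending-branch root is 6.934 s.

6.93 s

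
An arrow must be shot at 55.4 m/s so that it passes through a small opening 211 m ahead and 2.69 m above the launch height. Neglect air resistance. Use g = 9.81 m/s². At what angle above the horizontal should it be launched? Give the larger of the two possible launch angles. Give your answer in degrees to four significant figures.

Trajectory: y = x tanθ − g x² (1 + tan²θ)/(2v₀²). With x = 211, y = 2.69, v₀ = 55.4, g = 9.81:
71.15 tan²θ − 211 tanθ + (73.84) = 0.
tanθ = [211 ± √(211² − 4 × 71.15 × (73.84))] / (2 × 71.15) = (211 ± 153.3) / 142.3, giving tanθ = 0.4054 or 2.560.
θ = 22.07° or 68.66°; the larger is 68.66°.

68.66°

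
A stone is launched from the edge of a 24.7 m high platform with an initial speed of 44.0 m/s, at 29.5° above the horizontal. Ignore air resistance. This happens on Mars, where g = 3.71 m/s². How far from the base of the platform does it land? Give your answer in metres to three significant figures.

Resolve: vₓ = 44.00 cos 29.5° = 38.30 m/s and v_y0 = 44.00 sin 29.5° = 21.67 m/s.
With up positive and y = 0 at the ground: y(t) = 24.7 + (21.67) t − 1.855 t². Setting y = 0 and taking the positive root: t = [21.67 + √(21.67² + 2·3.71·24.7)] / 3.71 = (21.67 + 25.55) / 3.71 = 12.73 s.
Horizontal distance: R = vₓ t = 38.30 × 12.73 = 487.4 m.

487 m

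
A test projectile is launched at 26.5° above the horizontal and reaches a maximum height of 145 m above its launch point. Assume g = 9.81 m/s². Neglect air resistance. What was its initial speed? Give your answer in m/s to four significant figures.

119.5 m/s

At the peak v_y = 0, so v_y0 = √(2gH) = √(2 × 9.81 × 145) = 53.34 m/s.
v_y0 = v₀ sin θ ⇒ v₀ = 53.34 / sin 26.5° = 119.5 m/s.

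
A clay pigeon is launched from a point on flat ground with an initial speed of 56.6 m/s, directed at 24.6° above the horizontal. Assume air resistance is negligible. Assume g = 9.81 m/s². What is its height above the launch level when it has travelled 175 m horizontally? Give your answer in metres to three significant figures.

Horizontal component vₓ = 56.60 cos 24.6° = 51.46 m/s; vertical v_y0 = 56.60 sin 24.6° = 23.56 m/s.
At x = 175 m, t = x/vₓ = 175/51.46 = 3.401 s.
Height: y = v_y0 t − ½ g t² = 23.56 × 3.401 − 4.905 × 3.401² = 80.12 − 56.72 = 23.40 m.

23.4 m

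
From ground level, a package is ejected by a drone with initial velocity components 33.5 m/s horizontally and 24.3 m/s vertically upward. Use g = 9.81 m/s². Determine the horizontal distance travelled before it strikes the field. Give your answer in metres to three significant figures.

166 m

Time aloft: T = 2 v_y0 / g = 2 × 24.30 / 9.81 = 4.954 s.
Range: R = vₓ T = 33.50 × 4.954 = 166.0 m.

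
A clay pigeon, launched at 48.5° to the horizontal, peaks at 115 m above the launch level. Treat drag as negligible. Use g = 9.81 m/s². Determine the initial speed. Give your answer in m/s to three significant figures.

63.4 m/s

At the peak v_y = 0, so v_y0 = √(2gH) = √(2 × 9.81 × 115) = 47.50 m/s.
v_y0 = v₀ sin θ ⇒ v₀ = 47.50 / sin 48.5° = 63.42 m/s.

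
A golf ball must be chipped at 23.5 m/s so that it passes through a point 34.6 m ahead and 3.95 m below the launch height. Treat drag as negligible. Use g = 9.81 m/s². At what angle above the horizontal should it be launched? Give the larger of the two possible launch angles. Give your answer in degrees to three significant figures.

71.8°

Trajectory: y = x tanθ − g x² (1 + tan²θ)/(2v₀²). With x = 34.6, y = −3.95, v₀ = 23.5, g = 9.81:
10.63 tan²θ − 34.6 tanθ + (6.683) = 0.
tanθ = [34.6 ± √(34.6² − 4 × 10.63 × (6.683))] / (2 × 10.63) = (34.6 ± 30.21) / 21.27, giving tanθ = 0.2062 or 3.048.
θ = 11.65° or 71.84°; the larger is 71.84°.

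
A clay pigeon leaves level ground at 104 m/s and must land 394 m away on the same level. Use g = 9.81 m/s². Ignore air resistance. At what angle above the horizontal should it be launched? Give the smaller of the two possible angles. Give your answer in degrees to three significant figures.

10.5°

R = v₀² sin 2θ / g gives sin 2θ = gR/v₀² = 9.81·394/104² = 0.3574.
2θ = 20.94° or 180° − 20.94° = 159.1°, so θ = 10.47° or 79.53°.
The smaller angle is 10.47°.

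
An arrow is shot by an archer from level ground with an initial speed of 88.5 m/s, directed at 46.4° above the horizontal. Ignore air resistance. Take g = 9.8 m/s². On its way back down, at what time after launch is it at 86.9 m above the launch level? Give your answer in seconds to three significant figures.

11.5 s

Horizontal component vₓ = 88.50 cos 46.4° = 61.03 m/s; vertical v_y0 = 88.50 sin 46.4° = 64.09 m/s.
Height y(t) = 64.09 t − 4.900 t² = 86.9 gives 4.900 t² − 64.09 t + 86.9 = 0.
t = [64.09 ± √(64.09² − 2·9.80·86.9)] / 9.80 = (64.09 ± 49.03) / 9.80, so t = 1.536 s or t = 11.54 s.
The descending-branch root is 11.54 s.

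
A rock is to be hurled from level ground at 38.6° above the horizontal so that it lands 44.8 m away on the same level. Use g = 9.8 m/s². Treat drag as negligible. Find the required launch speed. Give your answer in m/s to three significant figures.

21.2 m/s

From R = (v₀² / g) sin 2θ: v₀ = √(gR / sin 2θ).
v₀ = √(9.80 × 44.8 / sin 77.20°) = √(439.0 / 0.9751) = √450.23 = 21.22 m/s.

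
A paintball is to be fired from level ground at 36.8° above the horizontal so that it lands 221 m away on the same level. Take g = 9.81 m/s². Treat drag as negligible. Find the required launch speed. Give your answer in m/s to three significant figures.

From R = (v₀² / g) sin 2θ: v₀ = √(gR / sin 2θ).
v₀ = √(9.81 × 221 / sin 73.60°) = √(2168 / 0.9593) = √2260.0 = 47.54 m/s.

47.5 m/s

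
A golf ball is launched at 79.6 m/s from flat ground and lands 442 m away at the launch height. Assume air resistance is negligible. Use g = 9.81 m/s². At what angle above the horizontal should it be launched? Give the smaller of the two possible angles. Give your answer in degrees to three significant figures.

21.6°

R = v₀² sin 2θ / g gives sin 2θ = gR/v₀² = 9.81·442/79.6² = 0.6843.
2θ = 43.18° or 180° − 43.18° = 136.8°, so θ = 21.59° or 68.41°.
The smaller angle is 21.59°.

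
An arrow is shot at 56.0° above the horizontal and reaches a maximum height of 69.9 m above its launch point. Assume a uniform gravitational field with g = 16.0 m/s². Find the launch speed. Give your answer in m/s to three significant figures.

At the peak v_y = 0, so v_y0 = √(2gH) = √(2 × 16.0 × 69.9) = 47.29 m/s.
v_y0 = v₀ sin θ ⇒ v₀ = 47.29 / sin 56.0° = 57.05 m/s.

57.0 m/s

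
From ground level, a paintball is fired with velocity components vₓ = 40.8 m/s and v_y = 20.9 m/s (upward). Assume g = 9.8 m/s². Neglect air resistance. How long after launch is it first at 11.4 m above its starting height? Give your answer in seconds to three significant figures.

0.642 s

Require v_y0 t − ½ g t² = 11.4, i.e. 4.900 t² − 20.90 t + 11.4 = 0.
t = [20.90 ± √(20.90² − 2·9.80·11.4)] / 9.80 = (20.90 ± 14.61) / 9.80, so t = 0.6421 s or t = 3.623 s.
The first (ascending) time is 0.6421 s.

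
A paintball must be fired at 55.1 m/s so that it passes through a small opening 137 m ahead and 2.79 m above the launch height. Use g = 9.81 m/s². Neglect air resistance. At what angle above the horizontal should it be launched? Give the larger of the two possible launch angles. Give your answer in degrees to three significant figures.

76.8°

Trajectory: y = x tanθ − g x² (1 + tan²θ)/(2v₀²). With x = 137, y = 2.79, v₀ = 55.1, g = 9.81:
30.32 tan²θ − 137 tanθ + (33.11) = 0.
tanθ = [137 ± √(137² − 4 × 30.32 × (33.11))] / (2 × 30.32) = (137 ± 121.5) / 60.65, giving tanθ = 0.2562 or 4.262.
θ = 14.37° or 76.79°; the larger is 76.79°.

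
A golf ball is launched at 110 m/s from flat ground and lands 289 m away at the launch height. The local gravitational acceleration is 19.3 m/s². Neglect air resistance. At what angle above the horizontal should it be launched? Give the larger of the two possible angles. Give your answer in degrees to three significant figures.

R = v₀² sin 2θ / g gives sin 2θ = gR/v₀² = 19.3·289/110² = 0.4610.
2θ = 27.45° or 180° − 27.45° = 152.6°, so θ = 13.72° or 76.28°.
The larger angle is 76.28°.

76.3°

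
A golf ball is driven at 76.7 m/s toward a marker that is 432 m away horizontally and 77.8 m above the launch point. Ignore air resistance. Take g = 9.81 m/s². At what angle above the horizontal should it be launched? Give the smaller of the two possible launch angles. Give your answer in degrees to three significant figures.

36.3°

Trajectory: y = x tanθ − g x² (1 + tan²θ)/(2v₀²). With x = 432, y = 77.8, v₀ = 76.7, g = 9.81:
155.6 tan²θ − 432 tanθ + (233.4) = 0.
tanθ = [432 ± √(432² − 4 × 155.6 × (233.4))] / (2 × 155.6) = (432 ± 203.4) / 311.2, giving tanθ = 0.7347 or 2.042.
θ = 36.31° or 63.90°; the smaller is 36.31°.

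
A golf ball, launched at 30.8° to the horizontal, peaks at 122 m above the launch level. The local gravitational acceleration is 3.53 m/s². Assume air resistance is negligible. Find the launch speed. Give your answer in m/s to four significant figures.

57.32 m/s

At the peak v_y = 0, so v_y0 = √(2gH) = √(2 × 3.53 × 122) = 29.35 m/s.
v_y0 = v₀ sin θ ⇒ v₀ = 29.35 / sin 30.8° = 57.32 m/s.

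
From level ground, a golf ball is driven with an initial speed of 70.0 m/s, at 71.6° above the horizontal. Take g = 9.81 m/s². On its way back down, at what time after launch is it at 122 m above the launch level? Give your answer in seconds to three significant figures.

Horizontal component vₓ = 70.00 cos 71.6° = 22.10 m/s; vertical v_y0 = 70.00 sin 71.6° = 66.42 m/s.
Require v_y0 t − ½ g t² = 122, i.e. 4.905 t² − 66.42 t + 122 = 0.
t = [66.42 ± √(66.42² − 2·9.81·122)] / 9.81 = (66.42 ± 44.92) / 9.81, so t = 2.191 s or t = 11.35 s.
The descending-branch root is 11.35 s.

11.4 s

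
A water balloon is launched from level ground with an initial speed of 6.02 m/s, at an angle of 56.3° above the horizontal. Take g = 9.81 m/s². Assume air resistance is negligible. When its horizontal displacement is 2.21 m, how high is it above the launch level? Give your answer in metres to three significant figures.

1.17 m

Resolve: vₓ = 6.020 cos 56.3° = 3.340 m/s and v_y0 = 6.020 sin 56.3° = 5.008 m/s.
x = vₓ t ⇒ t = 2.21/3.340 = 0.6616 s.
Height: y = v_y0 t − ½ g t² = 5.008 × 0.6616 − 4.905 × 0.6616² = 3.314 − 2.147 = 1.166 m.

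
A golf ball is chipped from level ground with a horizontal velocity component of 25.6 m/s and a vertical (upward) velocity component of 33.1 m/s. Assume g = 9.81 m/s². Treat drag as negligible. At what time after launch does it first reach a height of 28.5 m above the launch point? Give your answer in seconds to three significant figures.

1.01 s

Require v_y0 t − ½ g t² = 28.5, i.e. 4.905 t² − 33.10 t + 28.5 = 0.
Quadratic formula: t = (33.10 ± √536.44) / 9.81 = (33.10 ± 23.16) / 9.81 → t = 1.013 s or 5.735 s.
The first (ascending) time is 1.013 s.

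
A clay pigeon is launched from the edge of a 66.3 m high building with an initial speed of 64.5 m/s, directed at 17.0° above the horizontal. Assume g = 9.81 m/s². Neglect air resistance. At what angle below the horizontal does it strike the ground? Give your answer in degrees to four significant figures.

Resolve: vₓ = 64.50 cos 17.0° = 61.68 m/s and v_y0 = 64.50 sin 17.0° = 18.86 m/s.
Vertical motion (up positive, ground at y = 0): 4.905 t² − (18.86) t − 66.3 = 0, so t = (18.86 + √(18.86² + 2·9.81·66.3)) / 9.81 = (18.86 + 40.70) / 9.81 = 6.071 s.
At impact: v_y = v_y0 − g t = −40.70 m/s; vₓ = 61.68 m/s.
Angle below horizontal: arctan(|v_y|/vₓ) = arctan(40.70/61.68) = 33.42°.

33.42°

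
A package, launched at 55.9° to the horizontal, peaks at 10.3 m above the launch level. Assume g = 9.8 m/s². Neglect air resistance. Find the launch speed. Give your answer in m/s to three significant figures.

At the peak v_y = 0, so v_y0 = √(2gH) = √(2 × 9.80 × 10.3) = 14.21 m/s.
v_y0 = v₀ sin θ ⇒ v₀ = 14.21 / sin 55.9° = 17.16 m/s.

17.2 m/s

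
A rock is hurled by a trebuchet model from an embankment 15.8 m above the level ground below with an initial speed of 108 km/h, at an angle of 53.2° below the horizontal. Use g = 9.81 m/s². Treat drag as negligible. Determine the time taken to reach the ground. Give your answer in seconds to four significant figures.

Convert: 108 km/h = 108/3.6 = 30.00 m/s.
Components: vₓ = 30.00 cos 53.2° = 17.97 m/s, v_y0 = −24.02 m/s (downward).
The projectile lands when y = 15.8 + (−24.02) t − ½·9.81·t² = 0. Positive root: t = (−24.02 + √(24.02² + 2·9.81·15.8)) / 9.81 = (−24.02 + 29.78) / 9.81 = 0.5873 s.

0.5873 s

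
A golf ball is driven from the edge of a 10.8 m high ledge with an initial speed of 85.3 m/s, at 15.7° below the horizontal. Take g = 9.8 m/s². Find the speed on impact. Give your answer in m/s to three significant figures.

vₓ = 85.30 cos 15.7° = 82.12 m/s; v_y0 = −23.08 m/s (downward).
Vertical motion (up positive, ground at y = 0): 4.900 t² − (−23.08) t − 10.8 = 0, so t = (−23.08 + √(23.08² + 2·9.80·10.8)) / 9.80 = (−23.08 + 27.28) / 9.80 = 0.4289 s.
Vertical velocity at impact: v_y = v_y0 − g t = −23.08 − 9.80 × 0.4289 = −27.28 m/s.
Speed: |v| = √(vₓ² + v_y²) = √(82.12² + 27.28²) = 86.53 m/s.

86.5 m/s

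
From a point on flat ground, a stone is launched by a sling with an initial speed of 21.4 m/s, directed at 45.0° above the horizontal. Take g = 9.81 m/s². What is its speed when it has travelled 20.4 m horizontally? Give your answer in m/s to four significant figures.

15.25 m/s

Resolve: vₓ = 21.40 cos 45.0° = 15.13 m/s and v_y0 = 21.40 sin 45.0° = 15.13 m/s.
Time to reach x = 20.4 m: t = x/vₓ = 20.4/15.13 = 1.348 s.
Vertical velocity there: v_y = v_y0 − g t = 15.13 − 9.81 × 1.348 = 1.907 m/s.
Speed: √(vₓ² + v_y²) = √(15.13² + 1.907²) = 15.25 m/s.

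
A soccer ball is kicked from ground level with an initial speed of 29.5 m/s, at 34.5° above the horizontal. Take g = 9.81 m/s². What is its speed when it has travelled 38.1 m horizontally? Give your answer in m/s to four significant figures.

24.35 m/s

Resolve: vₓ = 29.50 cos 34.5° = 24.31 m/s and v_y0 = 29.50 sin 34.5° = 16.71 m/s.
x = vₓ t ⇒ t = 38.1/24.31 = 1.567 s.
Vertical velocity there: v_y = v_y0 − g t = 16.71 − 9.81 × 1.567 = 1.335 m/s.
Speed: √(vₓ² + v_y²) = √(24.31² + 1.335²) = 24.35 m/s.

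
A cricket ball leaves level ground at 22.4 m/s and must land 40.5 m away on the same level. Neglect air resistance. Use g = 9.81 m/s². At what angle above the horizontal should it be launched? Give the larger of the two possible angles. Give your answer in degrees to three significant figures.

R = v₀² sin 2θ / g gives sin 2θ = gR/v₀² = 9.81·40.5/22.4² = 0.7918.
2θ = 52.36° or 180° − 52.36° = 127.6°, so θ = 26.18° or 63.82°.
The larger angle is 63.82°.

63.8°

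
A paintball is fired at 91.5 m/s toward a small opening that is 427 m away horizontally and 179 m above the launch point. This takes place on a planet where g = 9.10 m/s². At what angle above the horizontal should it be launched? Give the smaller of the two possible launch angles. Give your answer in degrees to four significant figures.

38.65°

Trajectory: y = x tanθ − g x² (1 + tan²θ)/(2v₀²). With x = 427, y = 179, v₀ = 91.5, g = 9.10:
99.09 tan²θ − 427 tanθ + (278.1) = 0.
tanθ = [427 ± √(427² − 4 × 99.09 × (278.1))] / (2 × 99.09) = (427 ± 268.5) / 198.2, giving tanθ = 0.7996 or 3.510.
θ = 38.65° or 74.10°; the smaller is 38.65°.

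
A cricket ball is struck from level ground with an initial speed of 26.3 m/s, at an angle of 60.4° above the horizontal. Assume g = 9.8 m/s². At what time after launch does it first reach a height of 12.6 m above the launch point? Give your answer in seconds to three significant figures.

Horizontal component vₓ = 26.30 cos 60.4° = 12.99 m/s; vertical v_y0 = 26.30 sin 60.4° = 22.87 m/s.
Require v_y0 t − ½ g t² = 12.6, i.e. 4.900 t² − 22.87 t + 12.6 = 0.
t = [22.87 ± √(22.87² − 2·9.80·12.6)] / 9.80 = (22.87 ± 16.61) / 9.80, so t = 0.6383 s or t = 4.029 s.
The first (ascending) time is 0.6383 s.

0.638 s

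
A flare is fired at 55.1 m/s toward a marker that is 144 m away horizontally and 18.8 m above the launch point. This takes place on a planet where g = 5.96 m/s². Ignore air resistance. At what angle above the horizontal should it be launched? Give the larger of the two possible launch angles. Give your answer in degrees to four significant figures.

Trajectory: y = x tanθ − g x² (1 + tan²θ)/(2v₀²). With x = 144, y = 18.8, v₀ = 55.1, g = 5.96:
20.35 tan²θ − 144 tanθ + (39.15) = 0.
tanθ = [144 ± √(144² − 4 × 20.35 × (39.15))] / (2 × 20.35) = (144 ± 132.5) / 40.71, giving tanθ = 0.2832 or 6.792.
θ = 15.81° or 81.62°; the larger is 81.62°.

81.62°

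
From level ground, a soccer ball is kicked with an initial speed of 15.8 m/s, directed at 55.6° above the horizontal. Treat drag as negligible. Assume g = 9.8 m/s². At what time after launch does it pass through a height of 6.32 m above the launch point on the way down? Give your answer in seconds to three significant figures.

2.02 s

Resolve: vₓ = 15.80 cos 55.6° = 8.926 m/s and v_y0 = 15.80 sin 55.6° = 13.04 m/s.
Set y = v_y0 t − ½ g t² = 6.32: 4.900 t² − 13.04 t + 6.32 = 0.
Quadratic formula: t = (13.04 ± √46.086) / 9.80 = (13.04 ± 6.789) / 9.80 → t = 0.6376 s or 2.023 s.
The descending-branch root is 2.023 s.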